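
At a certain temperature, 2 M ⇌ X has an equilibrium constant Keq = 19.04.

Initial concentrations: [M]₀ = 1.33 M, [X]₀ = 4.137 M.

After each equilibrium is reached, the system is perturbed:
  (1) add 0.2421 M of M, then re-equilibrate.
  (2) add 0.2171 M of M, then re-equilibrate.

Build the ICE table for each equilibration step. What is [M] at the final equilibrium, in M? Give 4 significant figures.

Q₀ = 2.339 vs Keq = 19.04 ⇒ Q<K, forward
Step 1:
                  M         X
  init         1.33     4.137
  Δ         -0.8408    0.4204
  eq         0.4892     4.557
  solve Keq expr → x = 0.4204; check Q = 19.04
Then add 0.2421 M of M.
Step 2:
                  M         X
  init       0.7313     4.557
  Δ         -0.2358    0.1179
  eq         0.4955     4.675
  solve Keq expr → x = 0.1179; check Q = 19.04
Then add 0.2171 M of M.
Step 3:
                  M         X
  init       0.7126     4.675
  Δ         -0.2115    0.1058
  eq         0.5011     4.781
  solve Keq expr → x = 0.1058; check Q = 19.04

[M]_eq = 0.5011 M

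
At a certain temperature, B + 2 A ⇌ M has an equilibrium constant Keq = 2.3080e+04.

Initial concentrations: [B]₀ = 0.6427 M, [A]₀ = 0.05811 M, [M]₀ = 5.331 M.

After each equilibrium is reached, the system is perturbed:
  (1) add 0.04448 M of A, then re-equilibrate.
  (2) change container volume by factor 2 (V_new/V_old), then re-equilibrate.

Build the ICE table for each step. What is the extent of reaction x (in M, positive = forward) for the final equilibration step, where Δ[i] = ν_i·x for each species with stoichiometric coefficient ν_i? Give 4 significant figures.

Q₀ = 2456 vs Keq = 2.3080e+04 ⇒ Q<K, forward
Step 1:
                    B           A           M
  Initial      0.6427     0.05811       5.331
  Change     -0.01941    -0.03882     0.01941
  Equil        0.6233     0.01929        5.35
  solve Keq expr → x = 0.01941; check Q = 2.3080e+04
Then add 0.04448 M of A.
Step 2:
                    B           A           M
  Initial      0.6233     0.06377        5.35
  Change     -0.02204    -0.04409     0.02204
  Equil        0.6012     0.01968       5.372
  solve Keq expr → x = 0.02204; check Q = 2.3080e+04
Then change container volume by factor 2 (V_new/V_old).
Step 3:
                    B           A           M
  Initial      0.3006    0.009838       2.686
  Change     0.004832    0.009664   -0.004832
  Equil        0.3055      0.0195       2.681
  solve Keq expr → x = -0.004832; check Q = 2.3080e+04

x = -0.004832 M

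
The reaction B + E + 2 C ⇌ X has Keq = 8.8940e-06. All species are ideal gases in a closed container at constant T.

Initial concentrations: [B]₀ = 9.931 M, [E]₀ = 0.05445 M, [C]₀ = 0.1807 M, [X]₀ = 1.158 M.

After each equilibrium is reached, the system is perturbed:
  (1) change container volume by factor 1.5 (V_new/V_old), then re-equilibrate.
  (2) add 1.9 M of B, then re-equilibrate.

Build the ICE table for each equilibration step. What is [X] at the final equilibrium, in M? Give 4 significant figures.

Q₀ = 65.58 vs Keq = 8.8940e-06 ⇒ Q>K, reverse
Step 1:
                   B          E          C          X
  Initial      9.931    0.05445     0.1807      1.158
  Change       1.157      1.157      2.315     -1.157
  Equil        11.09      1.212      2.495 7.4400e-04
  solve Keq expr → x = -1.157; check Q = 8.8940e-06
Then change container volume by factor 1.5 (V_new/V_old).
Step 2:
                   B          E          C          X
  Initial      7.392     0.8078      1.663 4.9600e-04
  Change  3.4884e-04 3.4884e-04 6.9769e-04 -3.4884e-04
  Equil        7.393     0.8082      1.664 1.4716e-04
  solve Keq expr → x = -3.4884e-04; check Q = 8.8940e-06
Then add 1.9 M of B.
Step 3:
                   B          E          C          X
  Initial      9.293     0.8082      1.664 1.4716e-04
  Change  -3.7795e-05 -3.7795e-05 -7.5591e-05 3.7795e-05
  Equil        9.292     0.8081      1.664 1.8495e-04
  solve Keq expr → x = 3.7795e-05; check Q = 8.8940e-06

[X]_eq = 1.8495e-04 M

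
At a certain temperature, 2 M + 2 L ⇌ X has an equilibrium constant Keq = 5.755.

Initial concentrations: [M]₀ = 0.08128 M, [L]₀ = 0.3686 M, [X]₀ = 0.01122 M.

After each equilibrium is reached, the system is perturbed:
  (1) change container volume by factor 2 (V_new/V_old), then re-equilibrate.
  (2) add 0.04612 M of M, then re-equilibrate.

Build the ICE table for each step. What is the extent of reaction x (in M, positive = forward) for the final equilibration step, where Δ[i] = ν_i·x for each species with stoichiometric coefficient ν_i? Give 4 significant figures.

x = 0.001319 M

Q₀ = 12.5 vs Keq = 5.755 ⇒ Q>K, reverse
Step 1:
                  M         L         X
  I         0.08128    0.3686   0.01122
  C        0.009047  0.009047 -0.004523
  E         0.09033    0.3776  0.006697
  solve Keq expr → x = -0.004523; check Q = 5.755
Then change container volume by factor 2 (V_new/V_old).
Step 2:
                  M         L         X
  I         0.04516    0.1888  0.003348
  C        0.005577  0.005577 -0.002788
  E         0.05074    0.1944 5.5994e-04
  solve Keq expr → x = -0.002788; check Q = 5.755
Then add 0.04612 M of M.
Step 3:
                  M         L         X
  I         0.09686    0.1944 5.5994e-04
  C       -0.002638 -0.002638  0.001319
  E         0.09422    0.1918  0.001879
  solve Keq expr → x = 0.001319; check Q = 5.755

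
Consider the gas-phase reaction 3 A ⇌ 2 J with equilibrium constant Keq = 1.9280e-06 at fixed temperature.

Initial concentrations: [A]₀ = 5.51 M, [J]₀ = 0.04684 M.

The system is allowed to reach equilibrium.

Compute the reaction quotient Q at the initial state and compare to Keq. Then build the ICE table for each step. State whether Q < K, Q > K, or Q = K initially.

Q₀ = 1.3115e-05; Q > K (proceeds reverse)

Q₀ = 1.3115e-05 vs Keq = 1.9280e-06 ⇒ Q>K, reverse
Step 1:
                  A         J
  I            5.51   0.04684
  C         0.04301  -0.02867
  E           5.553   0.01817
  solve Keq expr → x = -0.01434; check Q = 1.9280e-06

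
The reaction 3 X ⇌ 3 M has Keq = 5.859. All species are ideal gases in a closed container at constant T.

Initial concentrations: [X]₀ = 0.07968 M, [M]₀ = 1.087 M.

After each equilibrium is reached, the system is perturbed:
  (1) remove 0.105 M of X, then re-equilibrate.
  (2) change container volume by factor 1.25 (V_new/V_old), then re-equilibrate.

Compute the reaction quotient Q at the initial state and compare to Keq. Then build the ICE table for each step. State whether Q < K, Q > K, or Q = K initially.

Q₀ = 2539; Q > K (proceeds reverse)

Q₀ = 2539 vs Keq = 5.859 ⇒ Q>K, reverse
Step 1:
                  X         M
  init      0.07968     1.087
  Δ          0.3366   -0.3366
  eq         0.4163    0.7504
  solve Keq expr → x = -0.1122; check Q = 5.859
Then remove 0.105 M of X.
Step 2:
                  X         M
  init       0.3113    0.7504
  Δ         0.06754  -0.06754
  eq         0.3788    0.6829
  solve Keq expr → x = -0.02251; check Q = 5.859
Then change container volume by factor 1.25 (V_new/V_old).
Step 3:
                  X         M
  init        0.303    0.5463
  Δ               0         0
  eq          0.303    0.5463
  solve Keq expr → x = 0; check Q = 5.859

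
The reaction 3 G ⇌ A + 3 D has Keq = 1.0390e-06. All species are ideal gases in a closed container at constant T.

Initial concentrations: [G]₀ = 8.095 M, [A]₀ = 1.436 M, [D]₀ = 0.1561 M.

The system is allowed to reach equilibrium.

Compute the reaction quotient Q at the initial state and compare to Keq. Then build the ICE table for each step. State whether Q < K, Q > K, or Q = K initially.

Q₀ = 1.0297e-05 vs Keq = 1.0390e-06 ⇒ Q>K, reverse
Step 1:
                   G          A          D
  I            8.095      1.436     0.1561
  C          0.08222   -0.02741   -0.08222
  E            8.177      1.409    0.07388
  solve Keq expr → x = -0.02741; check Q = 1.0390e-06

Q₀ = 1.0297e-05; Q > K (proceeds reverse)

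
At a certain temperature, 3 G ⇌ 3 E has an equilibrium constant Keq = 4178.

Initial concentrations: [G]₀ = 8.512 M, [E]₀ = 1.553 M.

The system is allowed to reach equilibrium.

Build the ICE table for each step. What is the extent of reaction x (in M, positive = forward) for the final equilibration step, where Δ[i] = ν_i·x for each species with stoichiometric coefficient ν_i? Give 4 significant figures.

x = 2.641 M

Q₀ = 0.006073 vs Keq = 4178 ⇒ Q<K, forward
Step 1:
                    G           E
  init          8.512       1.553
  Δ            -7.924       7.924
  eq           0.5884       9.477
  solve Keq expr → x = 2.641; check Q = 4178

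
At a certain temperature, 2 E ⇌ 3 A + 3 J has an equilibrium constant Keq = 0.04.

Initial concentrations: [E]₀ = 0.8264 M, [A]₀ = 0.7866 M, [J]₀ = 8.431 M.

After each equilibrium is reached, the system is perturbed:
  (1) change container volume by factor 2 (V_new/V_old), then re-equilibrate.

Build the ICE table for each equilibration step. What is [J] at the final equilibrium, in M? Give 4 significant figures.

[J]_eq = 3.887 M

Q₀ = 427.1 vs Keq = 0.04 ⇒ Q>K, reverse
Step 1:
                   E          A          J
  Initial     0.8264     0.7866      8.431
  Change      0.4888    -0.7333    -0.7333
  Equil        1.315    0.05333      7.698
  solve Keq expr → x = -0.2444; check Q = 0.04
Then change container volume by factor 2 (V_new/V_old).
Step 2:
                   E          A          J
  Initial     0.6576    0.02667      3.849
  Change    -0.02543    0.03814    0.03814
  Equil       0.6322    0.06481      3.887
  solve Keq expr → x = 0.01271; check Q = 0.04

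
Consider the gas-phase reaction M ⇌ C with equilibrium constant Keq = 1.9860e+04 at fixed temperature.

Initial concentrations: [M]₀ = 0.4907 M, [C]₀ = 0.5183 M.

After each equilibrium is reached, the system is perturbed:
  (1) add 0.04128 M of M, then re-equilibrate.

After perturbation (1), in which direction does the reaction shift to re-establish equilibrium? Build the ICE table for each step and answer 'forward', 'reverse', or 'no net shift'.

Direction: forward

Q₀ = 1.056 vs Keq = 1.9860e+04 ⇒ Q<K, forward
Step 1:
                   M          C
  Initial     0.4907     0.5183
  Change     -0.4906     0.4906
  Equil   5.0803e-05      1.009
  solve Keq expr → x = 0.4906; check Q = 1.9860e+04
Then add 0.04128 M of M.
Step 2:
                   M          C
  Initial    0.04133      1.009
  Change    -0.04128    0.04128
  Equil   5.2882e-05       1.05
  solve Keq expr → x = 0.04128; check Q = 1.9860e+04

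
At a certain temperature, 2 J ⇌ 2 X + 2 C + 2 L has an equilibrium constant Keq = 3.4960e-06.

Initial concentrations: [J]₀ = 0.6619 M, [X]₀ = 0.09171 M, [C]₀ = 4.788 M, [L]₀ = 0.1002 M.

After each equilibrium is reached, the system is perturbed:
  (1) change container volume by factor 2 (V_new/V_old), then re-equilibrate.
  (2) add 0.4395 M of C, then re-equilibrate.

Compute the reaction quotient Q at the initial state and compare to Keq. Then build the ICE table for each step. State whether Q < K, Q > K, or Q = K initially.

Q₀ = 0.004419; Q > K (proceeds reverse)

Q₀ = 0.004419 vs Keq = 3.4960e-06 ⇒ Q>K, reverse
Step 1:
                   J          X          C          L
  Initial     0.6619    0.09171      4.788     0.1002
  Change     0.07829   -0.07829   -0.07829   -0.07829
  Equil       0.7402    0.01342       4.71    0.02191
  solve Keq expr → x = -0.03915; check Q = 3.4960e-06
Then change container volume by factor 2 (V_new/V_old).
Step 2:
                   J          X          C          L
  Initial     0.3701   0.006708      2.355    0.01095
  Change   -0.008224   0.008224   0.008224   0.008224
  Equil       0.3619    0.01493      2.363    0.01918
  solve Keq expr → x = 0.004112; check Q = 3.4960e-06
Then add 0.4395 M of C.
Step 3:
                   J          X          C          L
  Initial     0.3619    0.01493      2.803    0.01918
  Change    0.001339  -0.001339  -0.001339  -0.001339
  Equil       0.3632    0.01359      2.801    0.01784
  solve Keq expr → x = -6.6974e-04; check Q = 3.4960e-06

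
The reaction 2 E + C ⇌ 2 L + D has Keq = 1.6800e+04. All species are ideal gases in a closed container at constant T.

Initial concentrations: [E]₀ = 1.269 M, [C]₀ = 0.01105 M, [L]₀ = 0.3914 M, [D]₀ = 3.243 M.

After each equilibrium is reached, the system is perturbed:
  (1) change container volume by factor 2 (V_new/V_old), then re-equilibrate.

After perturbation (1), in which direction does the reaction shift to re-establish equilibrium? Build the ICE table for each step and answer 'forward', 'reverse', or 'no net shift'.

Q₀ = 27.92 vs Keq = 1.6800e+04 ⇒ Q<K, forward
Step 1:
                    E           C           L           D
  I             1.269     0.01105      0.3914       3.243
  C          -0.02206    -0.01103     0.02206     0.01103
  E             1.247  2.1295e-05      0.4135       3.254
  solve Keq expr → x = 0.01103; check Q = 1.6800e+04
Then change container volume by factor 2 (V_new/V_old).
Step 2:
                    E           C           L           D
  I            0.6235  1.0648e-05      0.2067       1.627
  C                 0           0           0           0
  E            0.6235  1.0648e-05      0.2067       1.627
  solve Keq expr → x = 0; check Q = 1.6800e+04

Direction: no net shift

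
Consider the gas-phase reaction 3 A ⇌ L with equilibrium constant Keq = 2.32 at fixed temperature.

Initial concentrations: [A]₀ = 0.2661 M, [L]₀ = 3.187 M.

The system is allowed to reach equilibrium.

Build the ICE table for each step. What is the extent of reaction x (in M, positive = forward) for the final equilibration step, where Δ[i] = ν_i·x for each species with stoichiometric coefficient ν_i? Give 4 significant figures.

Q₀ = 169.1 vs Keq = 2.32 ⇒ Q>K, reverse
Step 1:
                   A          L
  init        0.2661      3.187
  Δ           0.8131     -0.271
  eq           1.079      2.916
  solve Keq expr → x = -0.271; check Q = 2.32

x = -0.271 M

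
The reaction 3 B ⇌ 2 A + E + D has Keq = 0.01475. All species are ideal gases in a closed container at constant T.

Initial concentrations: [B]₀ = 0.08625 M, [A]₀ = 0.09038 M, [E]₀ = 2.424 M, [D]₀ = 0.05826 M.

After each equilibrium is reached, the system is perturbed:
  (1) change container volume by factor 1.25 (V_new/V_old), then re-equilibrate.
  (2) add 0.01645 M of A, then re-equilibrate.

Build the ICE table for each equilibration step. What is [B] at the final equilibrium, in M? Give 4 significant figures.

Q₀ = 1.798 vs Keq = 0.01475 ⇒ Q>K, reverse
Step 1:
                  B         A         E         D
  I         0.08625   0.09038     2.424   0.05826
  C         0.08638  -0.05759  -0.02879  -0.02879
  E          0.1726   0.03279     2.395   0.02947
  solve Keq expr → x = -0.02879; check Q = 0.01475
Then change container volume by factor 1.25 (V_new/V_old).
Step 2:
                  B         A         E         D
  I          0.1381   0.02623     1.916   0.02357
  C       -0.002619  0.001746 8.7305e-04 8.7305e-04
  E          0.1355   0.02798     1.917   0.02445
  solve Keq expr → x = 8.7305e-04; check Q = 0.01475
Then add 0.01645 M of A.
Step 3:
                  B         A         E         D
  I          0.1355   0.04443     1.917   0.02445
  C         0.01325 -0.008834 -0.004417 -0.004417
  E          0.1487    0.0356     1.913   0.02003
  solve Keq expr → x = -0.004417; check Q = 0.01475

[B]_eq = 0.1487 M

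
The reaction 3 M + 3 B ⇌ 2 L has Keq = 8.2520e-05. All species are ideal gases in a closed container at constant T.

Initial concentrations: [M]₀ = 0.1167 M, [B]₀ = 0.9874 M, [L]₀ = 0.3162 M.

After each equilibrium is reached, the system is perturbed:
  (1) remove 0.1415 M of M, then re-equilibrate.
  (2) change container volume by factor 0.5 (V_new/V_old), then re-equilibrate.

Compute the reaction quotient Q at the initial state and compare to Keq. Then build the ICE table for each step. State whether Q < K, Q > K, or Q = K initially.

Q₀ = 65.35; Q > K (proceeds reverse)

Q₀ = 65.35 vs Keq = 8.2520e-05 ⇒ Q>K, reverse
Step 1:
                  M         B         L
  I          0.1167    0.9874    0.3162
  C          0.4638    0.4638   -0.3092
  E          0.5805     1.451  0.007023
  solve Keq expr → x = -0.1546; check Q = 8.2520e-05
Then remove 0.1415 M of M.
Step 2:
                  M         B         L
  I           0.439     1.451  0.007023
  C        0.003498  0.003498 -0.002332
  E          0.4425     1.455  0.004691
  solve Keq expr → x = -0.001166; check Q = 8.2520e-05
Then change container volume by factor 0.5 (V_new/V_old).
Step 3:
                  M         B         L
  I          0.8849     2.909  0.009381
  C        -0.03764  -0.03764    0.0251
  E          0.8473     2.872   0.03448
  solve Keq expr → x = 0.01255; check Q = 8.2520e-05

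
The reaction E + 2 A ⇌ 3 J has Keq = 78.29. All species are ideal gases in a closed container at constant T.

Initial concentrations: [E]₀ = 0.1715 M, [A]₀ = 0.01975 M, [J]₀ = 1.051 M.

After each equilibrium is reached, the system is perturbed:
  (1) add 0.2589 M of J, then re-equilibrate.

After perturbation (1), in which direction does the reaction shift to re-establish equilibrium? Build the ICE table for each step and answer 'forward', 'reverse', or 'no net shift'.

Q₀ = 1.7354e+04 vs Keq = 78.29 ⇒ Q>K, reverse
Step 1:
                    E           A           J
  Initial      0.1715     0.01975       1.051
  Change      0.07535      0.1507      -0.226
  Equil        0.2468      0.1704       0.825
  solve Keq expr → x = -0.07535; check Q = 78.29
Then add 0.2589 M of J.
Step 2:
                    E           A           J
  Initial      0.2468      0.1704       1.084
  Change      0.02477     0.04953     -0.0743
  Equil        0.2716        0.22        1.01
  solve Keq expr → x = -0.02477; check Q = 78.29

Direction: reverse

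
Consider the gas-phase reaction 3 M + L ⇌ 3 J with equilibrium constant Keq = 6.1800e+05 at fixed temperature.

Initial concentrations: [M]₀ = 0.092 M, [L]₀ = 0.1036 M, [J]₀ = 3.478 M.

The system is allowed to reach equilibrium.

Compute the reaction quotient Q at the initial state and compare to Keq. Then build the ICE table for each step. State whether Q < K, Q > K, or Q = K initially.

Q₀ = 5.2151e+05; Q < K (proceeds forward)

Q₀ = 5.2151e+05 vs Keq = 6.1800e+05 ⇒ Q<K, forward
Step 1:
                    M           L           J
  I             0.092      0.1036       3.478
  C         -0.004522   -0.001507    0.004522
  E           0.08748      0.1021       3.483
  solve Keq expr → x = 0.001507; check Q = 6.1800e+05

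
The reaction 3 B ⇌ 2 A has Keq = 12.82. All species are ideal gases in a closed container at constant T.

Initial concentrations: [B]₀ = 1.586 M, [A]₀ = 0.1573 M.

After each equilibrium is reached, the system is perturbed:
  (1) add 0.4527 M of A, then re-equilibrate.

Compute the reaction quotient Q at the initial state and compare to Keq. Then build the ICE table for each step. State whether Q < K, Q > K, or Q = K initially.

Q₀ = 0.006202 vs Keq = 12.82 ⇒ Q<K, forward
Step 1:
                   B          A
  init         1.586     0.1573
  Δ           -1.176     0.7838
  eq          0.4103     0.9411
  solve Keq expr → x = 0.3919; check Q = 12.82
Then add 0.4527 M of A.
Step 2:
                   B          A
  init        0.4103      1.394
  Δ           0.1048   -0.06989
  eq          0.5152      1.324
  solve Keq expr → x = -0.03495; check Q = 12.82

Q₀ = 0.006202; Q < K (proceeds forward)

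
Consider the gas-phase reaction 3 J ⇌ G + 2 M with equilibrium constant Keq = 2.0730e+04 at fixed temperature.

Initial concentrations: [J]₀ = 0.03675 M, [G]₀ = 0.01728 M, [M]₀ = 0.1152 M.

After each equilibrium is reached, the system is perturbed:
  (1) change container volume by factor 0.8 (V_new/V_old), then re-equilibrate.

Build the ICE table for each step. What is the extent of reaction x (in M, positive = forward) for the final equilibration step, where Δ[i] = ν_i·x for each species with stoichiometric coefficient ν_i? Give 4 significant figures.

Q₀ = 4.62 vs Keq = 2.0730e+04 ⇒ Q<K, forward
Step 1:
                  J         G         M
  I         0.03675   0.01728    0.1152
  C        -0.03378   0.01126   0.02252
  E        0.002967   0.02854    0.1377
  solve Keq expr → x = 0.01126; check Q = 2.0730e+04
Then change container volume by factor 0.8 (V_new/V_old).
Step 2:
                  J         G         M
  I        0.003709   0.03568    0.1722
  C               0         0         0
  E        0.003709   0.03568    0.1722
  solve Keq expr → x = 0; check Q = 2.0730e+04

x = 0 M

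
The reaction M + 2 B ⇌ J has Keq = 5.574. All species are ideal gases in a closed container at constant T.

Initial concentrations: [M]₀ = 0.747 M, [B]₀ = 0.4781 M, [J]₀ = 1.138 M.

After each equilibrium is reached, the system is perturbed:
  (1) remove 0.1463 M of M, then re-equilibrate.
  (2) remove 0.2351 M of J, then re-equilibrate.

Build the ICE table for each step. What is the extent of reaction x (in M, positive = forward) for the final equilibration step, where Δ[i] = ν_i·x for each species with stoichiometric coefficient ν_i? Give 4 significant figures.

x = 0.02345 M

Q₀ = 6.665 vs Keq = 5.574 ⇒ Q>K, reverse
Step 1:
                    M           B           J
  Initial       0.747      0.4781       1.138
  Change      0.01738     0.03475    -0.01738
  Equil        0.7644      0.5129       1.121
  solve Keq expr → x = -0.01738; check Q = 5.574
Then remove 0.1463 M of M.
Step 2:
                    M           B           J
  Initial      0.6181      0.5129       1.121
  Change      0.02128     0.04256    -0.02128
  Equil        0.6394      0.5554       1.099
  solve Keq expr → x = -0.02128; check Q = 5.574
Then remove 0.2351 M of J.
Step 3:
                    M           B           J
  Initial      0.6394      0.5554      0.8642
  Change     -0.02345    -0.04691     0.02345
  Equil        0.6159      0.5085      0.8877
  solve Keq expr → x = 0.02345; check Q = 5.574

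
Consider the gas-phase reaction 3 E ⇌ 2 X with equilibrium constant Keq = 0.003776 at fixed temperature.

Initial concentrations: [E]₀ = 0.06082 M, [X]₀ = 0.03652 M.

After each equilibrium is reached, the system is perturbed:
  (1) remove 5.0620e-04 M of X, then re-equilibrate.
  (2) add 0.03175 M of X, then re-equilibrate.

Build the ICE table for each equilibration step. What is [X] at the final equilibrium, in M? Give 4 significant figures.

[X]_eq = 0.003813 M

Q₀ = 5.928 vs Keq = 0.003776 ⇒ Q>K, reverse
Step 1:
                   E          X
  init       0.06082    0.03652
  Δ          0.05132   -0.03421
  eq          0.1121   0.002308
  solve Keq expr → x = -0.01711; check Q = 0.003776
Then remove 5.0620e-04 M of X.
Step 2:
                   E          X
  init        0.1121   0.001801
  Δ       -7.2575e-04 4.8383e-04
  eq          0.1114   0.002285
  solve Keq expr → x = 2.4192e-04; check Q = 0.003776
Then add 0.03175 M of X.
Step 3:
                   E          X
  init        0.1114    0.03404
  Δ          0.04533   -0.03022
  eq          0.1567   0.003813
  solve Keq expr → x = -0.01511; check Q = 0.003776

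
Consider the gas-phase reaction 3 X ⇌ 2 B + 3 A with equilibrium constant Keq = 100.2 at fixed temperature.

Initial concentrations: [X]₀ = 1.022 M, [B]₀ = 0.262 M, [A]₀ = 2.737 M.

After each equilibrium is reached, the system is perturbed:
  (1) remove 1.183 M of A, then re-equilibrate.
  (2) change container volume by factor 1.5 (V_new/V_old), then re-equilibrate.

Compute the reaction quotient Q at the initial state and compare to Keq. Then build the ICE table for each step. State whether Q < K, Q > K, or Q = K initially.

Q₀ = 1.318; Q < K (proceeds forward)

Q₀ = 1.318 vs Keq = 100.2 ⇒ Q<K, forward
Step 1:
                    X           B           A
  I             1.022       0.262       2.737
  C           -0.5189       0.346      0.5189
  E            0.5031       0.608       3.256
  solve Keq expr → x = 0.173; check Q = 100.2
Then remove 1.183 M of A.
Step 2:
                    X           B           A
  I            0.5031       0.608       2.073
  C           -0.1308     0.08718      0.1308
  E            0.3723      0.6951       2.204
  solve Keq expr → x = 0.04359; check Q = 100.2
Then change container volume by factor 1.5 (V_new/V_old).
Step 3:
                    X           B           A
  I            0.2482      0.4634       1.469
  C          -0.04473     0.02982     0.04473
  E            0.2035      0.4932       1.514
  solve Keq expr → x = 0.01491; check Q = 100.2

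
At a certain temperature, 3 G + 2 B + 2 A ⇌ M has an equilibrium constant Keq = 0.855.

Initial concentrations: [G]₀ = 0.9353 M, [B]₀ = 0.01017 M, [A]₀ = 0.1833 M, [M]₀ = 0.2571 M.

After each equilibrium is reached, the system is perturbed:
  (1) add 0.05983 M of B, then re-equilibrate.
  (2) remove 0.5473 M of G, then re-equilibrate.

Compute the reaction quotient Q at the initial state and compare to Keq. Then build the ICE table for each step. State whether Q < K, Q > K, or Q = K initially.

Q₀ = 9.0424e+04; Q > K (proceeds reverse)

Q₀ = 9.0424e+04 vs Keq = 0.855 ⇒ Q>K, reverse
Step 1:
                  G         B         A         M
  Initial    0.9353   0.01017    0.1833    0.2571
  Change     0.5104    0.3403    0.3403   -0.1701
  Equil       1.446    0.3504    0.5236   0.08697
  solve Keq expr → x = -0.1701; check Q = 0.855
Then add 0.05983 M of B.
Step 2:
                  G         B         A         M
  Initial     1.446    0.4103    0.5236   0.08697
  Change   -0.02704  -0.01803  -0.01803  0.009015
  Equil       1.419    0.3922    0.5055   0.09598
  solve Keq expr → x = 0.009015; check Q = 0.855
Then remove 0.5473 M of G.
Step 3:
                  G         B         A         M
  Initial    0.8714    0.3922    0.5055   0.09598
  Change     0.1108   0.07384   0.07384  -0.03692
  Equil      0.9821    0.4661    0.5794   0.05906
  solve Keq expr → x = -0.03692; check Q = 0.855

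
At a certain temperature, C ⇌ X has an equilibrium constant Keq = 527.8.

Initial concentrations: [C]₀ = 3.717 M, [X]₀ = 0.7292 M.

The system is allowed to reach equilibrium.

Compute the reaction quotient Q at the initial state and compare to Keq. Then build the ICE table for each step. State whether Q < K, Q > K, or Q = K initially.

Q₀ = 0.1962 vs Keq = 527.8 ⇒ Q<K, forward
Step 1:
                  C         X
  Initial     3.717    0.7292
  Change     -3.709     3.709
  Equil    0.008408     4.438
  solve Keq expr → x = 3.709; check Q = 527.8

Q₀ = 0.1962; Q < K (proceeds forward)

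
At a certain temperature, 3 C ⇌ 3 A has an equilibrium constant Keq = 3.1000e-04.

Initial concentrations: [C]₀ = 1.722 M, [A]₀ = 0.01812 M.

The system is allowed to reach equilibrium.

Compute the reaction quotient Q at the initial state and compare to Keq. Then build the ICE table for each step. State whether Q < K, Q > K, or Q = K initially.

Q₀ = 1.1651e-06 vs Keq = 3.1000e-04 ⇒ Q<K, forward
Step 1:
                   C          A
  Initial      1.722    0.01812
  Change    -0.09218    0.09218
  Equil         1.63     0.1103
  solve Keq expr → x = 0.03073; check Q = 3.1000e-04

Q₀ = 1.1651e-06; Q < K (proceeds forward)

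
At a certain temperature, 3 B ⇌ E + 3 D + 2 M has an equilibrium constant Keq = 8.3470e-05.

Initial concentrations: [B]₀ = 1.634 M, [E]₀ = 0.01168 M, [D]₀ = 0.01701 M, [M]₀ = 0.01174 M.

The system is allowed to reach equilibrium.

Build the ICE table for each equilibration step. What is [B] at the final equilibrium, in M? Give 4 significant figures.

[B]_eq = 1.324 M

Q₀ = 1.8161e-12 vs Keq = 8.3470e-05 ⇒ Q<K, forward
Step 1:
                    B           E           D           M
  Initial       1.634     0.01168     0.01701     0.01174
  Change      -0.3105      0.1035      0.3105       0.207
  Equil         1.324      0.1152      0.3275      0.2187
  solve Keq expr → x = 0.1035; check Q = 8.3470e-05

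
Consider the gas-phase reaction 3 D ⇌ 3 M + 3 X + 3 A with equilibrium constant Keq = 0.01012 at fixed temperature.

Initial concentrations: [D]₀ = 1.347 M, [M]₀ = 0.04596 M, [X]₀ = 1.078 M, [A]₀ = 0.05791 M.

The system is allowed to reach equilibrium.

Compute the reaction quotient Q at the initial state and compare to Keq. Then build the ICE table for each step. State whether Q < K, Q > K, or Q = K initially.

Q₀ = 9.6639e-09; Q < K (proceeds forward)

Q₀ = 9.6639e-09 vs Keq = 0.01012 ⇒ Q<K, forward
Step 1:
                    D           M           X           A
  init          1.347     0.04596       1.078     0.05791
  Δ             -0.34        0.34        0.34        0.34
  eq            1.007       0.386       1.418      0.3979
  solve Keq expr → x = 0.1133; check Q = 0.01012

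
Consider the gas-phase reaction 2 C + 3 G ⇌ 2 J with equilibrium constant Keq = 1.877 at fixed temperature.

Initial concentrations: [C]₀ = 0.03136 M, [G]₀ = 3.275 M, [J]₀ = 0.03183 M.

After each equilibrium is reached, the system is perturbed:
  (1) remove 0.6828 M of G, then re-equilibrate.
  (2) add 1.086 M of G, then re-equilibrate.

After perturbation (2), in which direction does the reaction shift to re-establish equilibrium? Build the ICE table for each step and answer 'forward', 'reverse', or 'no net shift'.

Q₀ = 0.02933 vs Keq = 1.877 ⇒ Q<K, forward
Step 1:
                   C          G          J
  Initial    0.03136      3.275    0.03183
  Change    -0.02433   -0.03649    0.02433
  Equil     0.007033      3.239    0.05616
  solve Keq expr → x = 0.01216; check Q = 1.877
Then remove 0.6828 M of G.
Step 2:
                   C          G          J
  Initial   0.007033      2.556    0.05616
  Change    0.002527    0.00379  -0.002527
  Equil      0.00956      2.559    0.05363
  solve Keq expr → x = -0.001263; check Q = 1.877
Then add 1.086 M of G.
Step 3:
                   C          G          J
  Initial    0.00956      3.645    0.05363
  Change    -0.00355  -0.005325    0.00355
  Equil     0.006009       3.64    0.05718
  solve Keq expr → x = 0.001775; check Q = 1.877

Direction: forward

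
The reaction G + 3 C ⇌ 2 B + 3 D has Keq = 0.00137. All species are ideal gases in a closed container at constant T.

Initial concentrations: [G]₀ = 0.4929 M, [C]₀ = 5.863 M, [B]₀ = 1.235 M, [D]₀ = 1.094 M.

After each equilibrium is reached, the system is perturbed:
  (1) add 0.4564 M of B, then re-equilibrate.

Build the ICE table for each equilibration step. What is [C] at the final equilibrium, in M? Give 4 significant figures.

[C]_eq = 6.432 M

Q₀ = 0.0201 vs Keq = 0.00137 ⇒ Q>K, reverse
Step 1:
                    G           C           B           D
  I            0.4929       5.863       1.235       1.094
  C            0.1525      0.4574     -0.3049     -0.4574
  E            0.6454        6.32      0.9301      0.6366
  solve Keq expr → x = -0.1525; check Q = 0.00137
Then add 0.4564 M of B.
Step 2:
                    G           C           B           D
  I            0.6454        6.32       1.386      0.6366
  C           0.03726      0.1118    -0.07453     -0.1118
  E            0.6826       6.432       1.312      0.5249
  solve Keq expr → x = -0.03726; check Q = 0.00137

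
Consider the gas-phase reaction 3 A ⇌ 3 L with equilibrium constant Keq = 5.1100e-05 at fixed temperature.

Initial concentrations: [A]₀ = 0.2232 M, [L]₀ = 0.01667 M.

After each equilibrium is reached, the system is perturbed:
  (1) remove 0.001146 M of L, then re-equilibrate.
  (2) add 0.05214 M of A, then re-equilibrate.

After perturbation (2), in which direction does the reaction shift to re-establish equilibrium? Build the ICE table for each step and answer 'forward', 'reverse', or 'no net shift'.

Q₀ = 4.1660e-04 vs Keq = 5.1100e-05 ⇒ Q>K, reverse
Step 1:
                  A         L
  init       0.2232   0.01667
  Δ        0.008087 -0.008087
  eq         0.2313  0.008583
  solve Keq expr → x = -0.002696; check Q = 5.1100e-05
Then remove 0.001146 M of L.
Step 2:
                  A         L
  init       0.2313  0.007437
  Δ       -0.001105  0.001105
  eq         0.2302  0.008542
  solve Keq expr → x = 3.6833e-04; check Q = 5.1100e-05
Then add 0.05214 M of A.
Step 3:
                  A         L
  init       0.2823  0.008542
  Δ       -0.001866  0.001866
  eq         0.2805   0.01041
  solve Keq expr → x = 6.2187e-04; check Q = 5.1100e-05

Direction: forward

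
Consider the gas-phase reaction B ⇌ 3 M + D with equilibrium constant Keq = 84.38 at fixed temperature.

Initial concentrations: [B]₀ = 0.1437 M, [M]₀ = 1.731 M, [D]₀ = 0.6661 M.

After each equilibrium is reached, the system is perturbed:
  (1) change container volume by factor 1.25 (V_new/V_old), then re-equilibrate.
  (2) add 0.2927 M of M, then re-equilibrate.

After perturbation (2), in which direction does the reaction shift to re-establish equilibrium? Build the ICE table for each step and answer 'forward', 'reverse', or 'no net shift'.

Q₀ = 24.04 vs Keq = 84.38 ⇒ Q<K, forward
Step 1:
                   B          M          D
  init        0.1437      1.731     0.6661
  Δ         -0.07713     0.2314    0.07713
  eq         0.06657      1.962     0.7432
  solve Keq expr → x = 0.07713; check Q = 84.38
Then change container volume by factor 1.25 (V_new/V_old).
Step 2:
                   B          M          D
  init       0.05325       1.57     0.5946
  Δ          -0.0214    0.06419     0.0214
  eq         0.03186      1.634      0.616
  solve Keq expr → x = 0.0214; check Q = 84.38
Then add 0.2927 M of M.
Step 3:
                   B          M          D
  init       0.03186      1.927      0.616
  Δ          0.01547    -0.0464   -0.01547
  eq         0.04732       1.88     0.6005
  solve Keq expr → x = -0.01547; check Q = 84.38

Direction: reverse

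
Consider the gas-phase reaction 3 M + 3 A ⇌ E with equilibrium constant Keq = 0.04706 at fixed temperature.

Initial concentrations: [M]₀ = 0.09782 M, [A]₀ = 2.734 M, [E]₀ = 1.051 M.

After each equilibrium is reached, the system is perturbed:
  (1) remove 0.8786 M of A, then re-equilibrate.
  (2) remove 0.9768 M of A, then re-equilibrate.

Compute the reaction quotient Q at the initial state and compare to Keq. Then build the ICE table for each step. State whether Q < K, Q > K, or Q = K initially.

Q₀ = 54.94 vs Keq = 0.04706 ⇒ Q>K, reverse
Step 1:
                   M          A          E
  I          0.09782      2.734      1.051
  C           0.6671     0.6671    -0.2224
  E           0.7649      3.401     0.8286
  solve Keq expr → x = -0.2224; check Q = 0.04706
Then remove 0.8786 M of A.
Step 2:
                   M          A          E
  I           0.7649      2.523     0.8286
  C           0.1759     0.1759   -0.05863
  E           0.9408      2.698       0.77
  solve Keq expr → x = -0.05863; check Q = 0.04706
Then remove 0.9768 M of A.
Step 3:
                   M          A          E
  I           0.9408      1.722       0.77
  C           0.2767     0.2767   -0.09224
  E            1.218      1.998     0.6778
  solve Keq expr → x = -0.09224; check Q = 0.04706

Q₀ = 54.94; Q > K (proceeds reverse)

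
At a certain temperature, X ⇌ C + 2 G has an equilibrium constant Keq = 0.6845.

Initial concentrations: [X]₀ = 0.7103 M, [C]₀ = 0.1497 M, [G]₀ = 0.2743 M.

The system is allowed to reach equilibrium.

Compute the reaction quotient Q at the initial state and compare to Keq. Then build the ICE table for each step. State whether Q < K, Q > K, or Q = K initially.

Q₀ = 0.01586 vs Keq = 0.6845 ⇒ Q<K, forward
Step 1:
                    X           C           G
  init         0.7103      0.1497      0.2743
  Δ           -0.2784      0.2784      0.5568
  eq           0.4319      0.4281      0.8311
  solve Keq expr → x = 0.2784; check Q = 0.6845

Q₀ = 0.01586; Q < K (proceeds forward)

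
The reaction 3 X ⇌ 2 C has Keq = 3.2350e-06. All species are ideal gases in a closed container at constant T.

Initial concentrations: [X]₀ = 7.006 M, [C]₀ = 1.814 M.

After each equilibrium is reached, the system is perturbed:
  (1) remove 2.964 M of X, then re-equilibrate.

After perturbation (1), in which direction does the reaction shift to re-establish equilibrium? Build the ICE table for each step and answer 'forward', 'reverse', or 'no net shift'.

Q₀ = 0.009569 vs Keq = 3.2350e-06 ⇒ Q>K, reverse
Step 1:
                  X         C
  init        7.006     1.814
  Δ            2.64     -1.76
  eq          9.646   0.05389
  solve Keq expr → x = -0.8801; check Q = 3.2350e-06
Then remove 2.964 M of X.
Step 2:
                  X         C
  init        6.682   0.05389
  Δ         0.03387  -0.02258
  eq          6.716    0.0313
  solve Keq expr → x = -0.01129; check Q = 3.2350e-06

Direction: reverse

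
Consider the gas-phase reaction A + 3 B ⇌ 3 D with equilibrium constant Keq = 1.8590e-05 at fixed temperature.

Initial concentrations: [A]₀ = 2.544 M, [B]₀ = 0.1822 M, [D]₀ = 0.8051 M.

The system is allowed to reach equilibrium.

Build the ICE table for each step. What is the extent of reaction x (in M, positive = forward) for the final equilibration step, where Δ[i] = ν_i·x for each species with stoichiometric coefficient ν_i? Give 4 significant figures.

x = -0.2565 M

Q₀ = 33.91 vs Keq = 1.8590e-05 ⇒ Q>K, reverse
Step 1:
                  A         B         D
  init        2.544    0.1822    0.8051
  Δ          0.2565    0.7696   -0.7696
  eq          2.801    0.9518   0.03554
  solve Keq expr → x = -0.2565; check Q = 1.8590e-05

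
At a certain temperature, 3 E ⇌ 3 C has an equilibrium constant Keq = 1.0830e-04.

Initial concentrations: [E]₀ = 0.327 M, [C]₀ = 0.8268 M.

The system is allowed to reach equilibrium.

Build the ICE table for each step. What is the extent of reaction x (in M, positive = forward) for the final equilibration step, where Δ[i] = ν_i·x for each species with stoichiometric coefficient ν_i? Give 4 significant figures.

Q₀ = 16.16 vs Keq = 1.0830e-04 ⇒ Q>K, reverse
Step 1:
                  E         C
  I           0.327    0.8268
  C          0.7743   -0.7743
  E           1.101   0.05249
  solve Keq expr → x = -0.2581; check Q = 1.0830e-04

x = -0.2581 M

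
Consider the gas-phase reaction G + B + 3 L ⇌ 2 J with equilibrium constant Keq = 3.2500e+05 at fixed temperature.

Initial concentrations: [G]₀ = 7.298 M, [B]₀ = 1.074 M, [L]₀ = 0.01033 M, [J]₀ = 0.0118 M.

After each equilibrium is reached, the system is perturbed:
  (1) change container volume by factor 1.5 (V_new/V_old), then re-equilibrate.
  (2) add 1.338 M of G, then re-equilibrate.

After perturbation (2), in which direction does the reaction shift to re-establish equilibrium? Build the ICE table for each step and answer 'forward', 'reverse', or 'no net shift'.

Direction: forward

Q₀ = 16.12 vs Keq = 3.2500e+05 ⇒ Q<K, forward
Step 1:
                    G           B           L           J
  I             7.298       1.074     0.01033      0.0118
  C         -0.003273   -0.003273    -0.00982    0.006547
  E             7.295       1.071  5.0994e-04     0.01835
  solve Keq expr → x = 0.003273; check Q = 3.2500e+05
Then change container volume by factor 1.5 (V_new/V_old).
Step 2:
                    G           B           L           J
  I             4.863      0.7138  3.3996e-04     0.01223
  C        5.5622e-05  5.5622e-05  1.6687e-04 -1.1124e-04
  E             4.863      0.7139  5.0682e-04     0.01212
  solve Keq expr → x = -5.5622e-05; check Q = 3.2500e+05
Then add 1.338 M of G.
Step 3:
                    G           B           L           J
  I             6.201      0.7139  5.0682e-04     0.01212
  C       -1.2925e-05 -1.2925e-05 -3.8774e-05  2.5849e-05
  E             6.201      0.7139  4.6805e-04     0.01215
  solve Keq expr → x = 1.2925e-05; check Q = 3.2500e+05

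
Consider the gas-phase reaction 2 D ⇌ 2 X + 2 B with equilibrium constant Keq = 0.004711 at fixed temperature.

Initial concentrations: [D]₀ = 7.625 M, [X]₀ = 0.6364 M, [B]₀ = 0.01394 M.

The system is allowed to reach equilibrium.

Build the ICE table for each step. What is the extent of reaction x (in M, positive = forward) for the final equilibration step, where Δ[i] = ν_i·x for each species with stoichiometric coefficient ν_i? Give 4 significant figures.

x = 0.2214 M

Q₀ = 1.3536e-06 vs Keq = 0.004711 ⇒ Q<K, forward
Step 1:
                    D           X           B
  I             7.625      0.6364     0.01394
  C           -0.4428      0.4428      0.4428
  E             7.182       1.079      0.4568
  solve Keq expr → x = 0.2214; check Q = 0.004711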